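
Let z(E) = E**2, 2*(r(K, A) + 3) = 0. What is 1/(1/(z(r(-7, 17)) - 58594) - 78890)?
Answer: -58585/4621770651 ≈ -1.2676e-5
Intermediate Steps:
r(K, A) = -3 (r(K, A) = -3 + (1/2)*0 = -3 + 0 = -3)
1/(1/(z(r(-7, 17)) - 58594) - 78890) = 1/(1/((-3)**2 - 58594) - 78890) = 1/(1/(9 - 58594) - 78890) = 1/(1/(-58585) - 78890) = 1/(-1/58585 - 78890) = 1/(-4621770651/58585) = -58585/4621770651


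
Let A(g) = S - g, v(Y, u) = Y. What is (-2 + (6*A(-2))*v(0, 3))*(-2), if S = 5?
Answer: 4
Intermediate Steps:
A(g) = 5 - g
(-2 + (6*A(-2))*v(0, 3))*(-2) = (-2 + (6*(5 - 1*(-2)))*0)*(-2) = (-2 + (6*(5 + 2))*0)*(-2) = (-2 + (6*7)*0)*(-2) = (-2 + 42*0)*(-2) = (-2 + 0)*(-2) = -2*(-2) = 4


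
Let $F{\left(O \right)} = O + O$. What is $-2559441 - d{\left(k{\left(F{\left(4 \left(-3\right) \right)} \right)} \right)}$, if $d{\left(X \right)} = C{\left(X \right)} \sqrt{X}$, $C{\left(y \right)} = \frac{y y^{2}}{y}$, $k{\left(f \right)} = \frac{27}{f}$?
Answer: $-2559441 - \frac{243 i \sqrt{2}}{256} \approx -2.5594 \cdot 10^{6} - 1.3424 i$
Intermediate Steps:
$F{\left(O \right)} = 2 O$
$C{\left(y \right)} = y^{2}$ ($C{\left(y \right)} = \frac{y^{3}}{y} = y^{2}$)
$d{\left(X \right)} = X^{\frac{5}{2}}$ ($d{\left(X \right)} = X^{2} \sqrt{X} = X^{\frac{5}{2}}$)
$-2559441 - d{\left(k{\left(F{\left(4 \left(-3\right) \right)} \right)} \right)} = -2559441 - \left(\frac{27}{2 \cdot 4 \left(-3\right)}\right)^{\frac{5}{2}} = -2559441 - \left(\frac{27}{2 \left(-12\right)}\right)^{\frac{5}{2}} = -2559441 - \left(\frac{27}{-24}\right)^{\frac{5}{2}} = -2559441 - \left(27 \left(- \frac{1}{24}\right)\right)^{\frac{5}{2}} = -2559441 - \left(- \frac{9}{8}\right)^{\frac{5}{2}} = -2559441 - \frac{243 i \sqrt{2}}{256}$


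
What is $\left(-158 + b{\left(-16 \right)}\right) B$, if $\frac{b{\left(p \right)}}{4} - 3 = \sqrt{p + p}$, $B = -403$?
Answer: $58838 - 6448 i \sqrt{2} \approx 58838.0 - 9118.8 i$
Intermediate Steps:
$b{\left(p \right)} = 12 + 4 \sqrt{2} \sqrt{p}$ ($b{\left(p \right)} = 12 + 4 \sqrt{p + p} = 12 + 4 \sqrt{2 p} = 12 + 4 \sqrt{2} \sqrt{p}$)
$\left(-158 + b{\left(-16 \right)}\right) B = \left(-158 + \left(12 + 4 \sqrt{2} \sqrt{-16}\right)\right) \left(-403\right) = \left(-158 + \left(12 + 4 \sqrt{2} \cdot 4 i\right)\right) \left(-403\right) = \left(-158 + \left(12 + 16 i \sqrt{2}\right)\right) \left(-403\right) = \left(-146 + 16 i \sqrt{2}\right) \left(-403\right) = 58838 - 6448 i \sqrt{2}$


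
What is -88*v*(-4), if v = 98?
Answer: 34496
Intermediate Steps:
-88*v*(-4) = -88*98*(-4) = -8624*(-4) = 34496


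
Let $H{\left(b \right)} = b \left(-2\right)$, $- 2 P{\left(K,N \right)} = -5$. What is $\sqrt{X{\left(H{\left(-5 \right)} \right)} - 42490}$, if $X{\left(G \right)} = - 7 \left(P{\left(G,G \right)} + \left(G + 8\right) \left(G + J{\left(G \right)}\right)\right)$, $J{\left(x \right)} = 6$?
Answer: $\frac{i \sqrt{178094}}{2} \approx 211.01 i$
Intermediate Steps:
$P{\left(K,N \right)} = \frac{5}{2}$ ($P{\left(K,N \right)} = \left(- \frac{1}{2}\right) \left(-5\right) = \frac{5}{2}$)
$H{\left(b \right)} = - 2 b$
$X{\left(G \right)} = - \frac{35}{2} - 7 \left(6 + G\right) \left(8 + G\right)$ ($X{\left(G \right)} = - 7 \left(\frac{5}{2} + \left(G + 8\right) \left(G + 6\right)\right) = - 7 \left(\frac{5}{2} + \left(8 + G\right) \left(6 + G\right)\right) = - 7 \left(\frac{5}{2} + \left(6 + G\right) \left(8 + G\right)\right) = - \frac{35}{2} - 7 \left(6 + G\right) \left(8 + G\right)$)
$\sqrt{X{\left(H{\left(-5 \right)} \right)} - 42490} = \sqrt{\left(- \frac{707}{2} - 98 \left(\left(-2\right) \left(-5\right)\right) - 7 \left(\left(-2\right) \left(-5\right)\right)^{2}\right) - 42490} = \sqrt{\left(- \frac{707}{2} - 980 - 7 \cdot 10^{2}\right) - 42490} = \sqrt{\left(- \frac{707}{2} - 980 - 700\right) - 42490} = \sqrt{- \frac{4067}{2} - 42490} = \sqrt{- \frac{89047}{2}} = \frac{i \sqrt{178094}}{2}$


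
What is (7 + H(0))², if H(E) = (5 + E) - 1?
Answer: 121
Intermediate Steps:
H(E) = 4 + E
(7 + H(0))² = (7 + (4 + 0))² = (7 + 4)² = 11² = 121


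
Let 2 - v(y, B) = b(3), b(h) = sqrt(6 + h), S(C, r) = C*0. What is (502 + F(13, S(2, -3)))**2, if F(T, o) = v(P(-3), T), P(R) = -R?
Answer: 251001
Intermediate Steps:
S(C, r) = 0
v(y, B) = -1 (v(y, B) = 2 - sqrt(6 + 3) = 2 - sqrt(9) = 2 - 1*3 = 2 - 3 = -1)
F(T, o) = -1
(502 + F(13, S(2, -3)))**2 = (502 - 1)**2 = 501**2 = 251001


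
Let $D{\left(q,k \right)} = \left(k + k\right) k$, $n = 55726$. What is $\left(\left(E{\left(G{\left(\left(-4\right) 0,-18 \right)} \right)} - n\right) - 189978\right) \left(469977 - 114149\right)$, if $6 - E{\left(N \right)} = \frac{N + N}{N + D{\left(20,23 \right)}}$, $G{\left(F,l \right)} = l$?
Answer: $- \frac{5682704015747}{65} \approx -8.7426 \cdot 10^{10}$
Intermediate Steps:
$D{\left(q,k \right)} = 2 k^{2}$ ($D{\left(q,k \right)} = 2 k k = 2 k^{2}$)
$E{\left(N \right)} = 6 - \frac{2 N}{1058 + N}$ ($E{\left(N \right)} = 6 - \frac{N + N}{N + 2 \cdot 23^{2}} = 6 - \frac{2 N}{N + 2 \cdot 529} = 6 - \frac{2 N}{N + 1058} = 6 - \frac{2 N}{1058 + N}$)
$\left(\left(E{\left(G{\left(\left(-4\right) 0,-18 \right)} \right)} - n\right) - 189978\right) \left(469977 - 114149\right) = \left(\left(\frac{4 \left(1587 - 18\right)}{1058 - 18} - 55726\right) - 189978\right) \left(469977 - 114149\right) = \left(\left(4 \cdot \frac{1}{1040} \cdot 1569 - 55726\right) - 189978\right) 355828 = \left(\left(\frac{1569}{260} - 55726\right) - 189978\right) 355828 = \left(- \frac{14487191}{260} - 189978\right) 355828 = \left(- \frac{63881471}{260}\right) 355828 = - \frac{5682704015747}{65}$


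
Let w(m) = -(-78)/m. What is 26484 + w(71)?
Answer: 1880442/71 ≈ 26485.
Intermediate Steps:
w(m) = 78/m
26484 + w(71) = 26484 + 78/71 = 1880442/71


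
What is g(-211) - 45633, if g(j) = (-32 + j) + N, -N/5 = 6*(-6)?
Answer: -45696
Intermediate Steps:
N = 180 (N = -30*(-6) = -5*(-36) = 180)
g(j) = 148 + j (g(j) = (-32 + j) + 180 = 148 + j)
g(-211) - 45633 = (148 - 211) - 45633 = -63 - 45633 = -45696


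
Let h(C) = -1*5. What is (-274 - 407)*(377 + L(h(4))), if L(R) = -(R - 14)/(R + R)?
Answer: -2554431/10 ≈ -2.5544e+5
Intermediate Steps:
h(C) = -5
L(R) = -(-14 + R)/(2*R)
(-274 - 407)*(377 + L(h(4))) = (-274 - 407)*(377 + (½)*(14 - 1*(-5))/(-5)) = -681*(377 + (½)*(-⅕)*(14 + 5)) = -681*(377 + (½)*(-⅕)*19) = -681*(377 - 19/10) = -681*3751/10 = -2554431/10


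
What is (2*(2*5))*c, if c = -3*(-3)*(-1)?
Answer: -180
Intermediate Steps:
c = -9 (c = 9*(-1) = -9)
(2*(2*5))*c = (2*(2*5))*(-9) = (2*10)*(-9) = 20*(-9) = -180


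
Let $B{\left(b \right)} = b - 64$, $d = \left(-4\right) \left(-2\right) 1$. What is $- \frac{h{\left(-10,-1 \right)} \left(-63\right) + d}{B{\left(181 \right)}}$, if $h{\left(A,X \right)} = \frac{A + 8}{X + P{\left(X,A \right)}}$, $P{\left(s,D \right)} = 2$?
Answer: $- \frac{134}{117} \approx -1.1453$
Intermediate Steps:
$d = 8$ ($d = 8 \cdot 1 = 8$)
$h{\left(A,X \right)} = \frac{8 + A}{2 + X}$ ($h{\left(A,X \right)} = \frac{A + 8}{X + 2} = \frac{8 + A}{2 + X}$)
$B{\left(b \right)} = -64 + b$
$- \frac{h{\left(-10,-1 \right)} \left(-63\right) + d}{B{\left(181 \right)}} = - \frac{\frac{8 - 10}{2 - 1} \left(-63\right) + 8}{-64 + 181} = - \frac{1^{-1} \left(-2\right) \left(-63\right) + 8}{117} = - \frac{1 \left(-2\right) \left(-63\right) + 8}{117} = - \frac{\left(-2\right) \left(-63\right) + 8}{117} = - \frac{126 + 8}{117} = - \frac{134}{117}$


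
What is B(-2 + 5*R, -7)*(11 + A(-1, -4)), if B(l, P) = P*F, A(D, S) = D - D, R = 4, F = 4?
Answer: -308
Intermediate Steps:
A(D, S) = 0
B(l, P) = 4*P (B(l, P) = P*4 = 4*P)
B(-2 + 5*R, -7)*(11 + A(-1, -4)) = (4*(-7))*(11 + 0) = -28*11 = -308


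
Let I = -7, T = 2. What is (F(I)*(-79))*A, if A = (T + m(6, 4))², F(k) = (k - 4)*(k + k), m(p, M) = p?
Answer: -778624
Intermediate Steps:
F(k) = 2*k*(-4 + k) (F(k) = (-4 + k)*(2*k) = 2*k*(-4 + k))
A = 64 (A = (2 + 6)² = 8² = 64)
(F(I)*(-79))*A = ((2*(-7)*(-4 - 7))*(-79))*64 = ((2*(-7)*(-11))*(-79))*64 = (154*(-79))*64 = -12166*64 = -778624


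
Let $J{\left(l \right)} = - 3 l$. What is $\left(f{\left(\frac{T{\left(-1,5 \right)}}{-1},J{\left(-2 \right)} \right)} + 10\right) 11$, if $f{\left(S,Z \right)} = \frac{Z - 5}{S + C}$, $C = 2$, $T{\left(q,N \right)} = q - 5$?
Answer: $\frac{891}{8} \approx 111.38$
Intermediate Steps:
$T{\left(q,N \right)} = -5 + q$
$f{\left(S,Z \right)} = \frac{-5 + Z}{2 + S}$ ($f{\left(S,Z \right)} = \frac{Z - 5}{S + 2} = \frac{-5 + Z}{2 + S}$)
$\left(f{\left(\frac{T{\left(-1,5 \right)}}{-1},J{\left(-2 \right)} \right)} + 10\right) 11 = \left(\frac{-5 - -6}{2 + \frac{-5 - 1}{-1}} + 10\right) 11 = \left(\frac{-5 + 6}{2 - -6} + 10\right) 11 = \left(\frac{1}{2 + 6} \cdot 1 + 10\right) 11 = \left(\frac{1}{8} \cdot 1 + 10\right) 11 = \left(\frac{1}{8} + 10\right) 11 = \frac{81}{8} \cdot 11 = \frac{891}{8}$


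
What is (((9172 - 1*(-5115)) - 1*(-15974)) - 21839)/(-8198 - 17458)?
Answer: -4211/12828 ≈ -0.32827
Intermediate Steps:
(((9172 - 1*(-5115)) - 1*(-15974)) - 21839)/(-8198 - 17458) = (((9172 + 5115) + 15974) - 21839)/(-25656) = ((14287 + 15974) - 21839)*(-1/25656) = (30261 - 21839)*(-1/25656) = 8422*(-1/25656) = -4211/12828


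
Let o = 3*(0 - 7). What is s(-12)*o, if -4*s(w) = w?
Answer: -63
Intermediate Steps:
o = -21 (o = 3*(-7) = -21)
s(w) = -w/4
s(-12)*o = -¼*(-12)*(-21) = 3*(-21) = -63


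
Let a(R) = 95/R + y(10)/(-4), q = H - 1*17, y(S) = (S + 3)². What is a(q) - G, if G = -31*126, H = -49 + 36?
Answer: 46327/12 ≈ 3860.6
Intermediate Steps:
H = -13
G = -3906
y(S) = (3 + S)²
q = -30 (q = -13 - 1*17 = -13 - 17 = -30)
a(R) = -169/4 + 95/R (a(R) = 95/R + (3 + 10)²/(-4) = 95/R + 13²*(-¼) = 95/R + 169*(-¼) = 95/R - 169/4 = -169/4 + 95/R)
a(q) - G = (-169/4 + 95/(-30)) - 1*(-3906) = (-169/4 + 95*(-1/30)) + 3906 = (-169/4 - 19/6) + 3906 = -545/12 + 3906 = 46327/12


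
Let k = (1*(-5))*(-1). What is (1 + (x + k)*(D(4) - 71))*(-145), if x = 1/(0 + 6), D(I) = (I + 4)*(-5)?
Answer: 166025/2 ≈ 83013.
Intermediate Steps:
k = 5 (k = -5*(-1) = 5)
D(I) = -20 - 5*I (D(I) = (4 + I)*(-5) = -20 - 5*I)
x = 1/6 ≈ 0.16667
(1 + (x + k)*(D(4) - 71))*(-145) = (1 + (1/6 + 5)*((-20 - 5*4) - 71))*(-145) = (1 + 31*((-20 - 20) - 71)/6)*(-145) = (1 + 31*(-40 - 71)/6)*(-145) = (1 + (31/6)*(-111))*(-145) = (1 - 1147/2)*(-145) = -1145/2*(-145) = 166025/2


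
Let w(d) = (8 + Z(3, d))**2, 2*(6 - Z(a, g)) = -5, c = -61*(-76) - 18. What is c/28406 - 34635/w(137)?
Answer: -655056373/5155689 ≈ -127.06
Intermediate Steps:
c = 4618 (c = 4636 - 18 = 4618)
Z(a, g) = 17/2 (Z(a, g) = 6 - 1/2*(-5) = 6 + 5/2 = 17/2)
w(d) = 1089/4 (w(d) = (8 + 17/2)**2 = (33/2)**2 = 1089/4)
c/28406 - 34635/w(137) = 4618/28406 - 34635/1089/4 = 4618*(1/28406) - 34635*4/1089 = 2309/14203 - 46180/363 = -655056373/5155689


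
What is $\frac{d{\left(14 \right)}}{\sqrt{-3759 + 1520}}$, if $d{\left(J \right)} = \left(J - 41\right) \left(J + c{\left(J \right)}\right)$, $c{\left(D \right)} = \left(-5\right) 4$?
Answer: $- \frac{162 i \sqrt{2239}}{2239} \approx - 3.4236 i$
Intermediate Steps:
$c{\left(D \right)} = -20$
$d{\left(J \right)} = \left(-41 + J\right) \left(-20 + J\right)$ ($d{\left(J \right)} = \left(J - 41\right) \left(J - 20\right) = \left(-41 + J\right) \left(-20 + J\right)$)
$\frac{d{\left(14 \right)}}{\sqrt{-3759 + 1520}} = \frac{820 + 14^{2} - 854}{\sqrt{-3759 + 1520}} = \frac{820 + 196 - 854}{\sqrt{-2239}} = \frac{162}{i \sqrt{2239}} = 162 \left(- \frac{i \sqrt{2239}}{2239}\right) = - \frac{162 i \sqrt{2239}}{2239}$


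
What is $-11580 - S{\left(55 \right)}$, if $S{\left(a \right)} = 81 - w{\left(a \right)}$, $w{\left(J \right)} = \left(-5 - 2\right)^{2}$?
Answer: $-11612$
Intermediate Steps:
$w{\left(J \right)} = 49$ ($w{\left(J \right)} = \left(-7\right)^{2} = 49$)
$S{\left(a \right)} = 32$ ($S{\left(a \right)} = 81 - 49 = 32$)
$-11580 - S{\left(55 \right)} = -11580 - 32 = -11612$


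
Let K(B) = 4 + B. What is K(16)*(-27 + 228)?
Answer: 4020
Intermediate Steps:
K(16)*(-27 + 228) = (4 + 16)*(-27 + 228) = 20*201 = 4020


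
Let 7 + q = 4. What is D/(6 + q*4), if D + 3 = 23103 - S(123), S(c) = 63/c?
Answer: -315693/82 ≈ -3849.9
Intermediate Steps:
q = -3 (q = -7 + 4 = -3)
D = 947079/41 (D = -3 + (23103 - 63/123) = -3 + (23103 - 1*21/41) = -3 + (23103 - 21/41) = -3 + 947202/41 = 947079/41 ≈ 23100.)
D/(6 + q*4) = (947079/41)/(6 - 3*4) = (947079/41)/(6 - 12) = (947079/41)/(-6) = -⅙*947079/41 = -315693/82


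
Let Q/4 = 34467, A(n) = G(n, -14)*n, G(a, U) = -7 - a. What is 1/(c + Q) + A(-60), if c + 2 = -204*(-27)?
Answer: -455929319/143374 ≈ -3180.0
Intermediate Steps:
A(n) = n*(-7 - n) (A(n) = (-7 - n)*n = n*(-7 - n))
Q = 137868 (Q = 4*34467 = 137868)
c = 5506 (c = -2 - 204*(-27) = -2 + 5508 = 5506)
1/(c + Q) + A(-60) = 1/(5506 + 137868) - 1*(-60)*(7 - 60) = 1/143374 - 1*(-60)*(-53) = 1/143374 - 3180 = -455929319/143374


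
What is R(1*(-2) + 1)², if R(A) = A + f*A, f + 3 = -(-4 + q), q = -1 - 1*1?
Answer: 16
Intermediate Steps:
q = -2 (q = -1 - 1 = -2)
f = 3 (f = -3 - (-4 - 2) = -3 - 1*(-6) = -3 + 6 = 3)
R(A) = 4*A (R(A) = A + 3*A = 4*A)
R(1*(-2) + 1)² = (4*(1*(-2) + 1))² = (4*(-2 + 1))² = (4*(-1))² = (-4)² = 16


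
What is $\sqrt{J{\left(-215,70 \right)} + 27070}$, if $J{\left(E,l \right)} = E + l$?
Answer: $5 \sqrt{1077} \approx 164.09$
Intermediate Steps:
$\sqrt{J{\left(-215,70 \right)} + 27070} = \sqrt{\left(-215 + 70\right) + 27070} = \sqrt{-145 + 27070} = \sqrt{26925} = 5 \sqrt{1077}$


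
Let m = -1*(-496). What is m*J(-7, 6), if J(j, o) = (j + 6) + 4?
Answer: 1488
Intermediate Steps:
J(j, o) = 10 + j (J(j, o) = (6 + j) + 4 = 10 + j)
m = 496
m*J(-7, 6) = 496*(10 - 7) = 496*3 = 1488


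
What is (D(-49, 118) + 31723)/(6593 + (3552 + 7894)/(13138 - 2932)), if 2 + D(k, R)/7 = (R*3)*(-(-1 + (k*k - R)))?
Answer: -28694612961/33649802 ≈ -852.74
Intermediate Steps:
D(k, R) = -14 + 21*R*(1 + R - k²) (D(k, R) = -14 + 7*((R*3)*(-(-1 + (k*k - R)))) = -14 + 7*((3*R)*(-(-1 + (k² - R)))) = -14 + 7*((3*R)*(-(-1 + k² - R))) = -14 + 7*((3*R)*(1 + R - k²)) = -14 + 7*(3*R*(1 + R - k²)) = -14 + 21*R*(1 + R - k²))
(D(-49, 118) + 31723)/(6593 + (3552 + 7894)/(13138 - 2932)) = ((-14 + 21*118 + 21*118² - 21*118*(-49)²) + 31723)/(6593 + (3552 + 7894)/(13138 - 2932)) = ((-14 + 2478 + 21*13924 - 21*118*2401) + 31723)/(6593 + 11446/10206) = ((-14 + 2478 + 292404 - 5949678) + 31723)/(6593 + 11446*(1/10206)) = (-5654810 + 31723)/(6593 + 5723/5103) = -5623087/33649802/5103 = -5623087*5103/33649802 = -28694612961/33649802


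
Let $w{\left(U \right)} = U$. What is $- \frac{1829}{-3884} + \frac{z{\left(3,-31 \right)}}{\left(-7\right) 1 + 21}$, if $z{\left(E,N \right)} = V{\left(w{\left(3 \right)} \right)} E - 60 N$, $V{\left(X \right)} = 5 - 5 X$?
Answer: $\frac{3566663}{27188} \approx 131.19$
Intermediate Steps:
$z{\left(E,N \right)} = - 60 N - 10 E$ ($z{\left(E,N \right)} = \left(5 - 15\right) E - 60 N = - 10 E - 60 N = - 60 N - 10 E$)
$- \frac{1829}{-3884} + \frac{z{\left(3,-31 \right)}}{\left(-7\right) 1 + 21} = - \frac{1829}{-3884} + \frac{\left(-60\right) \left(-31\right) - 30}{\left(-7\right) 1 + 21} = \left(-1829\right) \left(- \frac{1}{3884}\right) + \frac{1860 - 30}{-7 + 21} = \frac{1829}{3884} + \frac{1830}{14} = \frac{1829}{3884} + 1830 \cdot \frac{1}{14} = \frac{1829}{3884} + \frac{915}{7} = \frac{3566663}{27188}$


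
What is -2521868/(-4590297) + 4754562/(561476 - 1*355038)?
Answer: 11172730535549/473805866043 ≈ 23.581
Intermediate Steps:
-2521868/(-4590297) + 4754562/(561476 - 1*355038) = -2521868*(-1/4590297) + 4754562/(561476 - 355038) = 2521868/4590297 + 4754562/206438 = 2521868/4590297 + 4754562*(1/206438) = 2521868/4590297 + 2377281/103219 = 11172730535549/473805866043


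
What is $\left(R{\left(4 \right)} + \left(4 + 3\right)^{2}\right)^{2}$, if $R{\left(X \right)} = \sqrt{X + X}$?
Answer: $2409 + 196 \sqrt{2} \approx 2686.2$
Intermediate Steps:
$R{\left(X \right)} = \sqrt{2} \sqrt{X}$ ($R{\left(X \right)} = \sqrt{2 X} = \sqrt{2} \sqrt{X}$)
$\left(R{\left(4 \right)} + \left(4 + 3\right)^{2}\right)^{2} = \left(\sqrt{2} \sqrt{4} + \left(4 + 3\right)^{2}\right)^{2} = \left(\sqrt{2} \cdot 2 + 7^{2}\right)^{2} = \left(2 \sqrt{2} + 49\right)^{2} = \left(49 + 2 \sqrt{2}\right)^{2}$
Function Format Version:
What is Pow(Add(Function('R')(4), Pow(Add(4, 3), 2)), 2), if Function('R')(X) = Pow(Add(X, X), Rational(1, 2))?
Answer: Add(2409, Mul(196, Pow(2, Rational(1, 2)))) ≈ 2686.2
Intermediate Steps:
Function('R')(X) = Mul(Pow(2, Rational(1, 2)), Pow(X, Rational(1, 2))) (Function('R')(X) = Pow(Mul(2, X), Rational(1, 2)) = Mul(Pow(2, Rational(1, 2)), Pow(X, Rational(1, 2))))
Pow(Add(Function('R')(4), Pow(Add(4, 3), 2)), 2) = Pow(Add(Mul(Pow(2, Rational(1, 2)), Pow(4, Rational(1, 2))), Pow(Add(4, 3), 2)), 2) = Pow(Add(Mul(Pow(2, Rational(1, 2)), 2), Pow(7, 2)), 2) = Pow(Add(Mul(2, Pow(2, Rational(1, 2))), 49), 2) = Pow(Add(49, Mul(2, Pow(2, Rational(1, 2)))), 2)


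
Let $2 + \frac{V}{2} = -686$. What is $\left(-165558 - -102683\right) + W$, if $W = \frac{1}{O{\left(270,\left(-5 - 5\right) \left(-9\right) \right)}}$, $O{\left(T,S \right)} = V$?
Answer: $- \frac{86516001}{1376} \approx -62875.0$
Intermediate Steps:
$V = -1376$ ($V = -4 + 2 \left(-686\right) = -4 - 1372 = -1376$)
$O{\left(T,S \right)} = -1376$
$W = - \frac{1}{1376}$ ($W = \frac{1}{-1376} = - \frac{1}{1376} \approx -0.00072674$)
$\left(-165558 - -102683\right) + W = \left(-165558 - -102683\right) - \frac{1}{1376} = \left(-165558 + 102683\right) - \frac{1}{1376} = -62875 - \frac{1}{1376} = - \frac{86516001}{1376}$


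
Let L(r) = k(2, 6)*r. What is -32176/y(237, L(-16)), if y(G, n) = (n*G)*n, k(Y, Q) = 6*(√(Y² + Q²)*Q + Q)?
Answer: -82451/7474851072 + 2011*√10/1868712768 ≈ -7.6274e-6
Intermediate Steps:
k(Y, Q) = 6*Q + 6*Q*√(Q² + Y²) (k(Y, Q) = 6*(√(Q² + Y²)*Q + Q) = 6*(Q*√(Q² + Y²) + Q) = 6*(Q + Q*√(Q² + Y²)) = 6*Q + 6*Q*√(Q² + Y²))
L(r) = r*(36 + 72*√10) (L(r) = (6*6*(1 + √(6² + 2²)))*r = (6*6*(1 + √(36 + 4)))*r = (6*6*(1 + √40))*r = (6*6*(1 + 2*√10))*r = (36 + 72*√10)*r = r*(36 + 72*√10))
y(G, n) = G*n² (y(G, n) = (G*n)*n = G*n²)
-32176/y(237, L(-16)) = -32176*1/(78630912*(1 + 2*√10)²) = -32176*1/(237*(-576 - 1152*√10)²) = -32176/(237*(-576 - 1152*√10)²)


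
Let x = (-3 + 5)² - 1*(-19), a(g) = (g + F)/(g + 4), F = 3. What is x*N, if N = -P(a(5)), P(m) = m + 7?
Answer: -1633/9 ≈ -181.44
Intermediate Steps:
a(g) = (3 + g)/(4 + g) (a(g) = (g + 3)/(g + 4) = (3 + g)/(4 + g))
P(m) = 7 + m
N = -71/9 (N = -(7 + (3 + 5)/(4 + 5)) = -(7 + 8/9) = -1*71/9 = -71/9 ≈ -7.8889)
x = 23 (x = 2² + 19 = 4 + 19 = 23)
x*N = 23*(-71/9) = -1633/9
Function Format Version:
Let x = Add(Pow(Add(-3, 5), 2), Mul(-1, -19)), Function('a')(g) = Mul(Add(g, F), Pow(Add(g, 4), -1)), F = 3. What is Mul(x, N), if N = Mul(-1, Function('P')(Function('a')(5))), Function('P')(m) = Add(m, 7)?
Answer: Rational(-1633, 9) ≈ -181.44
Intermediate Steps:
Function('a')(g) = Mul(Pow(Add(4, g), -1), Add(3, g)) (Function('a')(g) = Mul(Add(g, 3), Pow(Add(g, 4), -1)) = Mul(Add(3, g), Pow(Add(4, g), -1)) = Mul(Pow(Add(4, g), -1), Add(3, g)))
Function('P')(m) = Add(7, m)
N = Rational(-71, 9) (N = Mul(-1, Add(7, Mul(Pow(Add(4, 5), -1), Add(3, 5)))) = Mul(-1, Add(7, Mul(Pow(9, -1), 8))) = Mul(-1, Add(7, Mul(Rational(1, 9), 8))) = Mul(-1, Add(7, Rational(8, 9))) = Mul(-1, Rational(71, 9)) = Rational(-71, 9) ≈ -7.8889)
x = 23 (x = Add(Pow(2, 2), 19) = Add(4, 19) = 23)
Mul(x, N) = Mul(23, Rational(-71, 9)) = Rational(-1633, 9)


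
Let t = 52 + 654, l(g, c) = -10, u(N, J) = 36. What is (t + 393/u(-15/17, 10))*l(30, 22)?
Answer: -43015/6 ≈ -7169.2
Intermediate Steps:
t = 706
(t + 393/u(-15/17, 10))*l(30, 22) = (706 + 393/36)*(-10) = (706 + 393*(1/36))*(-10) = (706 + 131/12)*(-10) = (8603/12)*(-10) = -43015/6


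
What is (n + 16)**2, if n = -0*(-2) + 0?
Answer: 256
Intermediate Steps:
n = 0 (n = -4*0 + 0 = 0 + 0 = 0)
(n + 16)**2 = (0 + 16)**2 = 16**2 = 256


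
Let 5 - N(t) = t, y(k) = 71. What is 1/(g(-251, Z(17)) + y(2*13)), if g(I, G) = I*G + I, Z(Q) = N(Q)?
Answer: 1/2832 ≈ 0.00035311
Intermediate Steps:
N(t) = 5 - t
Z(Q) = 5 - Q
g(I, G) = I + G*I (g(I, G) = G*I + I = I + G*I)
1/(g(-251, Z(17)) + y(2*13)) = 1/(-251*(1 + (5 - 1*17)) + 71) = 1/(-251*(1 + (5 - 17)) + 71) = 1/(-251*(1 - 12) + 71) = 1/(-251*(-11) + 71) = 1/(2761 + 71) = 1/2832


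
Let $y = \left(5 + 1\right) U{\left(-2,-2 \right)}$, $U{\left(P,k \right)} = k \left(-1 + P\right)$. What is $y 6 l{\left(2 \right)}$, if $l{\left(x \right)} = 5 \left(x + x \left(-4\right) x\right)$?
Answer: $-15120$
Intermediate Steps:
$l{\left(x \right)} = - 20 x^{2} + 5 x$ ($l{\left(x \right)} = 5 \left(x + - 4 x x\right) = 5 \left(x - 4 x^{2}\right) = - 20 x^{2} + 5 x$)
$y = 36$ ($y = \left(5 + 1\right) \left(- 2 \left(-1 - 2\right)\right) = 6 \left(\left(-2\right) \left(-3\right)\right) = 6 \cdot 6 = 36$)
$y 6 l{\left(2 \right)} = 36 \cdot 6 \cdot 5 \cdot 2 \left(1 - 8\right) = 216 \cdot 5 \cdot 2 \left(1 - 8\right) = 216 \cdot 5 \cdot 2 \left(-7\right) = 216 \left(-70\right) = -15120$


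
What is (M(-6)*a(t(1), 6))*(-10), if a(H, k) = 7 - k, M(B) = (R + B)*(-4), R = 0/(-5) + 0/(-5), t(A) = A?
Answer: -240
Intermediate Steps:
R = 0 (R = 0*(-1/5) + 0*(-1/5) = 0 + 0 = 0)
M(B) = -4*B (M(B) = (0 + B)*(-4) = B*(-4) = -4*B)
(M(-6)*a(t(1), 6))*(-10) = ((-4*(-6))*(7 - 1*6))*(-10) = (24*(7 - 6))*(-10) = (24*1)*(-10) = 24*(-10) = -240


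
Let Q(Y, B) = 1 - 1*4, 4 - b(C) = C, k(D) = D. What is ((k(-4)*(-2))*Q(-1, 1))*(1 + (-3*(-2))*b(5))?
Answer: 120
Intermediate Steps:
b(C) = 4 - C
Q(Y, B) = -3 (Q(Y, B) = 1 - 4 = -3)
((k(-4)*(-2))*Q(-1, 1))*(1 + (-3*(-2))*b(5)) = (-4*(-2)*(-3))*(1 + (-3*(-2))*(4 - 1*5)) = (8*(-3))*(1 + 6*(4 - 5)) = -24*(1 + 6*(-1)) = -24*(1 - 6) = -24*(-5) = 120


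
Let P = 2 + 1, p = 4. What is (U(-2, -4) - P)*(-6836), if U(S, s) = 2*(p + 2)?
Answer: -61524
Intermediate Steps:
U(S, s) = 12 (U(S, s) = 2*(4 + 2) = 2*6 = 12)
P = 3
(U(-2, -4) - P)*(-6836) = (12 - 1*3)*(-6836) = (12 - 3)*(-6836) = 9*(-6836) = -61524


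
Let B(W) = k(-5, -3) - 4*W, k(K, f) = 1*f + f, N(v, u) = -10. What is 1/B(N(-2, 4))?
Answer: 1/34 ≈ 0.029412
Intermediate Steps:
k(K, f) = 2*f (k(K, f) = f + f = 2*f)
B(W) = -6 - 4*W (B(W) = 2*(-3) - 4*W = -6 - 4*W)
1/B(N(-2, 4)) = 1/(-6 - 4*(-10)) = 1/(-6 + 40) = 1/34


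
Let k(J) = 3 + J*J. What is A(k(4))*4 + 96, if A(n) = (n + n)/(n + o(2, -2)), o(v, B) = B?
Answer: 1784/17 ≈ 104.94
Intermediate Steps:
k(J) = 3 + J²
A(n) = 2*n/(-2 + n) (A(n) = (n + n)/(n - 2) = (2*n)/(-2 + n) = 2*n/(-2 + n))
A(k(4))*4 + 96 = (2*(3 + 4²)/(-2 + (3 + 4²)))*4 + 96 = (2*(3 + 16)/(-2 + (3 + 16)))*4 + 96 = (2*19/(-2 + 19))*4 + 96 = (2*19/17)*4 + 96 = (2*19*(1/17))*4 + 96 = (38/17)*4 + 96 = 152/17 + 96 = 1784/17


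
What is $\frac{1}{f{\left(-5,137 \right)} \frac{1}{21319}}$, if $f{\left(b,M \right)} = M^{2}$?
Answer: $\frac{21319}{18769} \approx 1.1359$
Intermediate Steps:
$\frac{1}{f{\left(-5,137 \right)} \frac{1}{21319}} = \frac{1}{137^{2} \cdot \frac{1}{21319}} = \frac{1}{18769 \cdot \frac{1}{21319}} = \frac{1}{\frac{18769}{21319}} = \frac{21319}{18769}$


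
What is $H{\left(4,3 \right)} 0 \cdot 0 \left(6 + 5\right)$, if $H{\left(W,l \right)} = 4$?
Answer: $0$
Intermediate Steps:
$H{\left(4,3 \right)} 0 \cdot 0 \left(6 + 5\right) = 4 \cdot 0 \cdot 0 \left(6 + 5\right) = 0 \cdot 0 \cdot 11 = 0 \cdot 0 = 0$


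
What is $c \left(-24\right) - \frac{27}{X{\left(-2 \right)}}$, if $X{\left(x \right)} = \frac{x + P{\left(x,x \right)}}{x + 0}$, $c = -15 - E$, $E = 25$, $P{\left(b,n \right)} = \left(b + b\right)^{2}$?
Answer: $\frac{6747}{7} \approx 963.86$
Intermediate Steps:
$P{\left(b,n \right)} = 4 b^{2}$ ($P{\left(b,n \right)} = \left(2 b\right)^{2} = 4 b^{2}$)
$c = -40$ ($c = -15 - 25 = -40$)
$X{\left(x \right)} = \frac{x + 4 x^{2}}{x}$ ($X{\left(x \right)} = \frac{x + 4 x^{2}}{x + 0} = \frac{x + 4 x^{2}}{x}$)
$c \left(-24\right) - \frac{27}{X{\left(-2 \right)}} = \left(-40\right) \left(-24\right) - \frac{27}{1 + 4 \left(-2\right)} = 960 - \frac{27}{1 - 8} = 960 - \frac{27}{-7} = 960 - - \frac{27}{7} = 960 + \frac{27}{7} = \frac{6747}{7}$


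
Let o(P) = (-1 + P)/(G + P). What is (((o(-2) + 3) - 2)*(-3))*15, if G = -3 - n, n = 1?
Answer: -135/2 ≈ -67.500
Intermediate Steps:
G = -4 (G = -3 - 1*1 = -3 - 1 = -4)
o(P) = (-1 + P)/(-4 + P)
(((o(-2) + 3) - 2)*(-3))*15 = ((((-1 - 2)/(-4 - 2) + 3) - 2)*(-3))*15 = (((-3/(-6) + 3) - 2)*(-3))*15 = (((-⅙*(-3) + 3) - 2)*(-3))*15 = (((½ + 3) - 2)*(-3))*15 = ((7/2 - 2)*(-3))*15 = ((3/2)*(-3))*15 = -9/2*15 = -135/2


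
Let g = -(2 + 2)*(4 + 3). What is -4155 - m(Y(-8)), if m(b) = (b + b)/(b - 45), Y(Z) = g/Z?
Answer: -344851/83 ≈ -4154.8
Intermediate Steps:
g = -28 (g = -4*7 = -1*28 = -28)
Y(Z) = -28/Z
m(b) = 2*b/(-45 + b) (m(b) = (2*b)/(-45 + b) = 2*b/(-45 + b))
-4155 - m(Y(-8)) = -4155 - 2*(-28/(-8))/(-45 - 28/(-8)) = -4155 - 2*(-28*(-⅛))/(-45 - 28*(-⅛)) = -4155 - 2*7/(2*(-45 + 7/2)) = -4155 - 2*7/(2*(-83/2)) = -4155 - 2*7*(-2)/(2*83) = -4155 - 1*(-14/83) = -4155 + 14/83 = -344851/83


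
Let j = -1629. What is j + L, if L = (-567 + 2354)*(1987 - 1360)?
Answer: 1118820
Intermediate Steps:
L = 1120449 (L = 1787*627 = 1120449)
j + L = -1629 + 1120449 = 1118820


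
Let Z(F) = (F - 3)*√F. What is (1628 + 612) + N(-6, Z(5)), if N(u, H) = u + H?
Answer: 2234 + 2*√5 ≈ 2238.5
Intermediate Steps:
Z(F) = √F*(-3 + F) (Z(F) = (-3 + F)*√F = √F*(-3 + F))
N(u, H) = H + u
(1628 + 612) + N(-6, Z(5)) = (1628 + 612) + (√5*(-3 + 5) - 6) = 2240 + (√5*2 - 6) = 2240 + (2*√5 - 6) = 2240 + (-6 + 2*√5) = 2234 + 2*√5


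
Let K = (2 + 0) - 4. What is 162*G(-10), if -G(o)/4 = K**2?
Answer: -2592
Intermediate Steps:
K = -2 (K = 2 - 4 = -2)
G(o) = -16 (G(o) = -4*(-2)**2 = -4*4 = -16)
162*G(-10) = 162*(-16) = -2592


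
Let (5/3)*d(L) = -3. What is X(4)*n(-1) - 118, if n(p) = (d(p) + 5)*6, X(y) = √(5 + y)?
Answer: -302/5 ≈ -60.400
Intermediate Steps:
d(L) = -9/5 (d(L) = (⅗)*(-3) = -9/5)
n(p) = 96/5 (n(p) = (-9/5 + 5)*6 = (16/5)*6 = 96/5)
X(4)*n(-1) - 118 = √(5 + 4)*(96/5) - 118 = √9*(96/5) - 118 = 3*(96/5) - 118 = 288/5 - 118 = -302/5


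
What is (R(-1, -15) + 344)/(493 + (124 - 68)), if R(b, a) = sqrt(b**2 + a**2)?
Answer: 344/549 + sqrt(226)/549 ≈ 0.65398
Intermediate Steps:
R(b, a) = sqrt(a**2 + b**2)
(R(-1, -15) + 344)/(493 + (124 - 68)) = (sqrt((-15)**2 + (-1)**2) + 344)/(493 + (124 - 68)) = (sqrt(225 + 1) + 344)/(493 + 56) = (sqrt(226) + 344)/549 = (344 + sqrt(226))*(1/549) = 344/549 + sqrt(226)/549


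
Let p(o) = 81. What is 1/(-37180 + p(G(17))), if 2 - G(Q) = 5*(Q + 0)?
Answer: -1/37099 ≈ -2.6955e-5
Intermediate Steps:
G(Q) = 2 - 5*Q (G(Q) = 2 - 5*(Q + 0) = 2 - 5*Q)
1/(-37180 + p(G(17))) = 1/(-37180 + 81) = 1/(-37099) = -1/37099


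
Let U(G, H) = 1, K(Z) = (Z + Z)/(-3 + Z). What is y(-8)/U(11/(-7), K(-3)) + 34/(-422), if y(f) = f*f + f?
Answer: 11799/211 ≈ 55.919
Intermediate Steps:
K(Z) = 2*Z/(-3 + Z) (K(Z) = (2*Z)/(-3 + Z) = 2*Z/(-3 + Z))
y(f) = f + f**2 (y(f) = f**2 + f = f + f**2)
y(-8)/U(11/(-7), K(-3)) + 34/(-422) = -8*(1 - 8)/1 + 34/(-422) = -8*(-7)*1 + 34*(-1/422) = 56*1 - 17/211 = 56 - 17/211 = 11799/211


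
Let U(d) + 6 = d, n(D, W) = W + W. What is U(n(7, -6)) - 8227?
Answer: -8245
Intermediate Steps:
n(D, W) = 2*W
U(d) = -6 + d
U(n(7, -6)) - 8227 = (-6 + 2*(-6)) - 8227 = (-6 - 12) - 8227 = -18 - 8227 = -8245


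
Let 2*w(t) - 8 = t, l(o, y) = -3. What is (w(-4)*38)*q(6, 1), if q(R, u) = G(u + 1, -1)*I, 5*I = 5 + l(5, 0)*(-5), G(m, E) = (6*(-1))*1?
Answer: -1824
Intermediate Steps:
G(m, E) = -6 (G(m, E) = -6*1 = -6)
I = 4 (I = (5 - 3*(-5))/5 = (5 + 15)/5 = (1/5)*20 = 4)
w(t) = 4 + t/2
q(R, u) = -24 (q(R, u) = -6*4 = -24)
(w(-4)*38)*q(6, 1) = ((4 + (1/2)*(-4))*38)*(-24) = ((4 - 2)*38)*(-24) = (2*38)*(-24) = 76*(-24) = -1824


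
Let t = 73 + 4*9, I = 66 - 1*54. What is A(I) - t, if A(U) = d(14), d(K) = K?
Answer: -95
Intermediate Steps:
I = 12 (I = 66 - 54 = 12)
t = 109 (t = 73 + 36 = 109)
A(U) = 14
A(I) - t = 14 - 1*109 = 14 - 109 = -95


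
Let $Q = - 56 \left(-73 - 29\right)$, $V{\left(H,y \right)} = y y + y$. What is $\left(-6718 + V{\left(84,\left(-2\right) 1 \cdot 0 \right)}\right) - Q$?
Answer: $-12430$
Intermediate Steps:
$V{\left(H,y \right)} = y + y^{2}$ ($V{\left(H,y \right)} = y^{2} + y = y + y^{2}$)
$Q = 5712$ ($Q = \left(-56\right) \left(-102\right) = 5712$)
$\left(-6718 + V{\left(84,\left(-2\right) 1 \cdot 0 \right)}\right) - Q = \left(-6718 + \left(-2\right) 1 \cdot 0 \left(1 + \left(-2\right) 1 \cdot 0\right)\right) - 5712 = \left(-6718 + \left(-2\right) 0 \left(1 - 0\right)\right) - 5712 = \left(-6718 + 0 \left(1 + 0\right)\right) - 5712 = \left(-6718 + 0 \cdot 1\right) - 5712 = \left(-6718 + 0\right) - 5712 = -6718 - 5712 = -12430$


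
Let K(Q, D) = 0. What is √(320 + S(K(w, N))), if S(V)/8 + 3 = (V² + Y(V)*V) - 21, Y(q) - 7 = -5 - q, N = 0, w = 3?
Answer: 8*√2 ≈ 11.314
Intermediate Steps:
Y(q) = 2 - q (Y(q) = 7 + (-5 - q) = 2 - q)
S(V) = -192 + 8*V² + 8*V*(2 - V) (S(V) = -24 + 8*((V² + (2 - V)*V) - 21) = -24 + 8*((V² + V*(2 - V)) - 21) = -24 + 8*(-21 + V² + V*(2 - V)) = -24 + (-168 + 8*V² + 8*V*(2 - V)) = -192 + 8*V² + 8*V*(2 - V))
√(320 + S(K(w, N))) = √(320 + (-192 + 16*0)) = √(320 + (-192 + 0)) = √(320 - 192) = √128 = 8*√2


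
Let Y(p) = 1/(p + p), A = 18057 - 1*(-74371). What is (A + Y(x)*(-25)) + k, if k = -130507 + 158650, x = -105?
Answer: 5063987/42 ≈ 1.2057e+5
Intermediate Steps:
A = 92428 (A = 18057 + 74371 = 92428)
k = 28143
Y(p) = 1/(2*p)
(A + Y(x)*(-25)) + k = (92428 + ((½)/(-105))*(-25)) + 28143 = (92428 + ((½)*(-1/105))*(-25)) + 28143 = (92428 - 1/210*(-25)) + 28143 = (92428 + 5/42) + 28143 = 3881981/42 + 28143 = 5063987/42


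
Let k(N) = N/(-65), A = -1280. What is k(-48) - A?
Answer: 83248/65 ≈ 1280.7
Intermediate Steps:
k(N) = -N/65 (k(N) = N*(-1/65) = -N/65)
k(-48) - A = -1/65*(-48) - 1*(-1280) = 48/65 + 1280 = 83248/65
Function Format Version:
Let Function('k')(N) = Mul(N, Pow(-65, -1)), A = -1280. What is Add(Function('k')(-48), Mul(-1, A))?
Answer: Rational(83248, 65) ≈ 1280.7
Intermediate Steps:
Function('k')(N) = Mul(Rational(-1, 65), N) (Function('k')(N) = Mul(N, Rational(-1, 65)) = Mul(Rational(-1, 65), N))
Add(Function('k')(-48), Mul(-1, A)) = Add(Mul(Rational(-1, 65), -48), Mul(-1, -1280)) = Add(Rational(48, 65), 1280) = Rational(83248, 65)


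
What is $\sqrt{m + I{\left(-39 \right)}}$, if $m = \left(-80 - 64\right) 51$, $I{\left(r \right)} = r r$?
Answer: $3 i \sqrt{647} \approx 76.309 i$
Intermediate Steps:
$I{\left(r \right)} = r^{2}$
$m = -7344$ ($m = \left(-144\right) 51 = -7344$)
$\sqrt{m + I{\left(-39 \right)}} = \sqrt{-7344 + \left(-39\right)^{2}} = \sqrt{-7344 + 1521} = \sqrt{-5823} = 3 i \sqrt{647}$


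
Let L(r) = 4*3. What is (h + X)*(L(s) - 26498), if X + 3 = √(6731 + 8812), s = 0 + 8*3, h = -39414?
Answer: 1043998662 - 79458*√1727 ≈ 1.0407e+9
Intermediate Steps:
s = 24 (s = 0 + 24 = 24)
L(r) = 12
X = -3 + 3*√1727 (X = -3 + √(6731 + 8812) = -3 + √15543 = -3 + 3*√1727 ≈ 121.67)
(h + X)*(L(s) - 26498) = (-39414 + (-3 + 3*√1727))*(12 - 26498) = (-39417 + 3*√1727)*(-26486) = 1043998662 - 79458*√1727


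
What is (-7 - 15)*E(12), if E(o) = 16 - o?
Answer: -88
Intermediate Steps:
(-7 - 15)*E(12) = (-7 - 15)*(16 - 1*12) = -22*(16 - 12) = -22*4 = -88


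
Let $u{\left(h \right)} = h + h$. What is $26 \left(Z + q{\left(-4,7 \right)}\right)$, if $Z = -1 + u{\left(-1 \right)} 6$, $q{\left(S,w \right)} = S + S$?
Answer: $-546$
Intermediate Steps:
$u{\left(h \right)} = 2 h$
$q{\left(S,w \right)} = 2 S$
$Z = -13$ ($Z = -1 + 2 \left(-1\right) 6 = -1 - 12 = -13$)
$26 \left(Z + q{\left(-4,7 \right)}\right) = 26 \left(-13 + 2 \left(-4\right)\right) = 26 \left(-13 - 8\right) = 26 \left(-21\right) = -546$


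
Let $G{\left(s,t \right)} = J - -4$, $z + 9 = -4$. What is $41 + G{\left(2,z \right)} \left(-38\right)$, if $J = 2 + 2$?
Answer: $-263$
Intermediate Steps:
$J = 4$
$z = -13$ ($z = -9 - 4 = -13$)
$G{\left(s,t \right)} = 8$ ($G{\left(s,t \right)} = 4 - -4 = 4 + 4 = 8$)
$41 + G{\left(2,z \right)} \left(-38\right) = 41 + 8 \left(-38\right) = 41 - 304 = -263$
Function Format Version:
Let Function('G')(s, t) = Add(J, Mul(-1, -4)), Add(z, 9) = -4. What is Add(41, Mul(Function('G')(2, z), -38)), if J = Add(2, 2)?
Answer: -263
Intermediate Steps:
J = 4
z = -13 (z = Add(-9, -4) = -13)
Function('G')(s, t) = 8 (Function('G')(s, t) = Add(4, Mul(-1, -4)) = Add(4, 4) = 8)
Add(41, Mul(Function('G')(2, z), -38)) = Add(41, Mul(8, -38)) = Add(41, -304) = -263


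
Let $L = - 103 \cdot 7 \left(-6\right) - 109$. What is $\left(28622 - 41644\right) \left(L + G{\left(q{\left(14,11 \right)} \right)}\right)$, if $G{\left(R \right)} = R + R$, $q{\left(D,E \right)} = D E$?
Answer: $-58924550$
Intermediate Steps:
$G{\left(R \right)} = 2 R$
$L = 4217$ ($L = \left(-103\right) \left(-42\right) - 109 = 4326 - 109 = 4217$)
$\left(28622 - 41644\right) \left(L + G{\left(q{\left(14,11 \right)} \right)}\right) = \left(28622 - 41644\right) \left(4217 + 2 \cdot 14 \cdot 11\right) = - 13022 \left(4217 + 2 \cdot 154\right) = - 13022 \left(4217 + 308\right) = \left(-13022\right) 4525 = -58924550$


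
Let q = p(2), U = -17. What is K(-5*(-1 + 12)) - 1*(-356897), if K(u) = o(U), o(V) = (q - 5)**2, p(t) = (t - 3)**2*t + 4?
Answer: 356898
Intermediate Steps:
p(t) = 4 + t*(-3 + t)**2 (p(t) = (-3 + t)**2*t + 4 = t*(-3 + t)**2 + 4 = 4 + t*(-3 + t)**2)
q = 6 (q = 4 + 2*(-3 + 2)**2 = 4 + 2*(-1)**2 = 4 + 2*1 = 4 + 2 = 6)
o(V) = 1 (o(V) = (6 - 5)**2 = 1**2 = 1)
K(u) = 1
K(-5*(-1 + 12)) - 1*(-356897) = 1 - 1*(-356897) = 1 + 356897 = 356898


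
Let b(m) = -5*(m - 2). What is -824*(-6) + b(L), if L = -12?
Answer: 5014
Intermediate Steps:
b(m) = 10 - 5*m (b(m) = -5*(-2 + m) = 10 - 5*m)
-824*(-6) + b(L) = -824*(-6) + (10 - 5*(-12)) = -103*(-48) + (10 + 60) = 4944 + 70 = 5014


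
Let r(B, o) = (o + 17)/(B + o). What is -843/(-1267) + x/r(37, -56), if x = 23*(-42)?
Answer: -7740547/16471 ≈ -469.95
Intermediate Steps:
x = -966
r(B, o) = (17 + o)/(B + o)
-843/(-1267) + x/r(37, -56) = -843/(-1267) - 966*(37 - 56)/(17 - 56) = -843*(-1/1267) - 966/(-39/(-19)) = 843/1267 - 966/((-1/19*(-39))) = 843/1267 - 966/39/19 = 843/1267 - 966*19/39 = 843/1267 - 6118/13 = -7740547/16471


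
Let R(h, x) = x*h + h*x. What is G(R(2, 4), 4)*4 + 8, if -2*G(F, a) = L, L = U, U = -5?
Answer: 18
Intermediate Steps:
L = -5
R(h, x) = 2*h*x (R(h, x) = h*x + h*x = 2*h*x)
G(F, a) = 5/2 (G(F, a) = -½*(-5) = 5/2)
G(R(2, 4), 4)*4 + 8 = (5/2)*4 + 8 = 10 + 8 = 18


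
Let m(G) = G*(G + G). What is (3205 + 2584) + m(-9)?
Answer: 5951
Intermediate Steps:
m(G) = 2*G² (m(G) = G*(2*G) = 2*G²)
(3205 + 2584) + m(-9) = (3205 + 2584) + 2*(-9)² = 5789 + 2*81 = 5789 + 162 = 5951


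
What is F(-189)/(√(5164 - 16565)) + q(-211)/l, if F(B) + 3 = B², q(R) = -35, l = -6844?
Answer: 35/6844 - 35718*I*√11401/11401 ≈ 0.005114 - 334.52*I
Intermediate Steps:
F(B) = -3 + B²
F(-189)/(√(5164 - 16565)) + q(-211)/l = (-3 + (-189)²)/(√(5164 - 16565)) - 35/(-6844) = (-3 + 35721)/(√(-11401)) - 35*(-1/6844) = 35718/((I*√11401)) + 35/6844 = 35718*(-I*√11401/11401) + 35/6844 = -35718*I*√11401/11401 + 35/6844 = 35/6844 - 35718*I*√11401/11401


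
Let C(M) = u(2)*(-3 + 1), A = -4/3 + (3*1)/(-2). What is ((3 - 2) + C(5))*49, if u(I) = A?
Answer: 980/3 ≈ 326.67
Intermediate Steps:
A = -17/6 (A = -4*⅓ + 3*(-½) = -4/3 - 3/2 = -17/6 ≈ -2.8333)
u(I) = -17/6
C(M) = 17/3 (C(M) = -17*(-3 + 1)/6 = -17/6*(-2) = 17/3)
((3 - 2) + C(5))*49 = ((3 - 2) + 17/3)*49 = (1 + 17/3)*49 = (20/3)*49 = 980/3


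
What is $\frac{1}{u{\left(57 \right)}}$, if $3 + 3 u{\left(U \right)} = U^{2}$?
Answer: $\frac{1}{1082} \approx 0.00092421$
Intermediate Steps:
$u{\left(U \right)} = -1 + \frac{U^{2}}{3}$
$\frac{1}{u{\left(57 \right)}} = \frac{1}{-1 + \frac{57^{2}}{3}} = \frac{1}{-1 + \frac{1}{3} \cdot 3249} = \frac{1}{-1 + 1083} = \frac{1}{1082}$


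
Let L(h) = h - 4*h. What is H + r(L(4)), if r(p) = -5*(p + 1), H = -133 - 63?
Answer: -141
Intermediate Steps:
L(h) = -3*h
H = -196
r(p) = -5 - 5*p (r(p) = -5*(1 + p) = -5 - 5*p)
H + r(L(4)) = -196 + (-5 - (-15)*4) = -196 + (-5 - 5*(-12)) = -196 + (-5 + 60) = -196 + 55 = -141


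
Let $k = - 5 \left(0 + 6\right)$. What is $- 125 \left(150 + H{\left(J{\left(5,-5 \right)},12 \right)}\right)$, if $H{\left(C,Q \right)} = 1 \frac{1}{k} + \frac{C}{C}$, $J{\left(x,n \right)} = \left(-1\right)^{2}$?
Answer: $- \frac{113225}{6} \approx -18871.0$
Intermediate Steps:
$J{\left(x,n \right)} = 1$
$k = -30$ ($k = \left(-5\right) 6 = -30$)
$H{\left(C,Q \right)} = \frac{29}{30}$ ($H{\left(C,Q \right)} = 1 \frac{1}{-30} + \frac{C}{C} = 1 \left(- \frac{1}{30}\right) + 1 = - \frac{1}{30} + 1 = \frac{29}{30}$)
$- 125 \left(150 + H{\left(J{\left(5,-5 \right)},12 \right)}\right) = - 125 \left(150 + \frac{29}{30}\right) = \left(-125\right) \frac{4529}{30} = - \frac{113225}{6}$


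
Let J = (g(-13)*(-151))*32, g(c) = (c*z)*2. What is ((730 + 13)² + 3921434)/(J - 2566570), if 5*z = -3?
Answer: -22367415/13209746 ≈ -1.6933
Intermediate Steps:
z = -⅗ (z = (⅕)*(-3) = -⅗ ≈ -0.60000)
g(c) = -6*c/5 (g(c) = (c*(-⅗))*2 = -3*c/5*2 = -6*c/5)
J = -376896/5 (J = (-6/5*(-13)*(-151))*32 = ((78/5)*(-151))*32 = -11778/5*32 = -376896/5 ≈ -75379.)
((730 + 13)² + 3921434)/(J - 2566570) = ((730 + 13)² + 3921434)/(-376896/5 - 2566570) = (743² + 3921434)/(-13209746/5) = (552049 + 3921434)*(-5/13209746) = 4473483*(-5/13209746) = -22367415/13209746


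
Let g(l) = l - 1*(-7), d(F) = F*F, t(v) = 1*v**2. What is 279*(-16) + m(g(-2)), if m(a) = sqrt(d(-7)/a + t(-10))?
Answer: -4464 + 3*sqrt(305)/5 ≈ -4453.5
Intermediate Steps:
t(v) = v**2
d(F) = F**2
g(l) = 7 + l (g(l) = l + 7 = 7 + l)
m(a) = sqrt(100 + 49/a) (m(a) = sqrt((-7)**2/a + (-10)**2) = sqrt(49/a + 100) = sqrt(100 + 49/a))
279*(-16) + m(g(-2)) = 279*(-16) + sqrt(100 + 49/(7 - 2)) = -4464 + sqrt(100 + 49/5) = -4464 + sqrt(549/5) = -4464 + 3*sqrt(305)/5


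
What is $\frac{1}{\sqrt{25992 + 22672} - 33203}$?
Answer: $- \frac{33203}{1102390545} - \frac{2 \sqrt{12166}}{1102390545} \approx -3.0319 \cdot 10^{-5}$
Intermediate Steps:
$\frac{1}{\sqrt{25992 + 22672} - 33203} = \frac{1}{\sqrt{48664} - 33203} = \frac{1}{2 \sqrt{12166} - 33203} = \frac{1}{-33203 + 2 \sqrt{12166}}$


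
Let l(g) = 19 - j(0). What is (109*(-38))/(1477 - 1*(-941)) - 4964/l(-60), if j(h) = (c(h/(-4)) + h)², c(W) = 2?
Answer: -2010847/6045 ≈ -332.65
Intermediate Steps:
j(h) = (2 + h)²
l(g) = 15 (l(g) = 19 - (2 + 0)² = 19 - 1*2² = 19 - 1*4 = 19 - 4 = 15)
(109*(-38))/(1477 - 1*(-941)) - 4964/l(-60) = (109*(-38))/(1477 - 1*(-941)) - 4964/15 = -4142/(1477 + 941) - 4964*1/15 = -4142/2418 - 4964/15 = -4142*1/2418 - 4964/15 = -2071/1209 - 4964/15 = -2010847/6045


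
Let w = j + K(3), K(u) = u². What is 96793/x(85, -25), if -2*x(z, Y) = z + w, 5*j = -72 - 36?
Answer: -483965/181 ≈ -2673.8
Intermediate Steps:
j = -108/5 (j = (-72 - 36)/5 = (⅕)*(-108) = -108/5 ≈ -21.600)
w = -63/5 (w = -108/5 + 3² = -108/5 + 9 = -63/5 ≈ -12.600)
x(z, Y) = 63/10 - z/2 (x(z, Y) = -(z - 63/5)/2 = -(-63/5 + z)/2 = 63/10 - z/2)
96793/x(85, -25) = 96793/(63/10 - ½*85) = 96793/(63/10 - 85/2) = 96793/(-181/5) = 96793*(-5/181) = -483965/181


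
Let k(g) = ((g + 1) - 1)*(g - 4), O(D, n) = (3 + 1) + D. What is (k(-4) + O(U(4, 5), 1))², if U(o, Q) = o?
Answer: 1600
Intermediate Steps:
O(D, n) = 4 + D
k(g) = g*(-4 + g) (k(g) = ((1 + g) - 1)*(-4 + g) = g*(-4 + g))
(k(-4) + O(U(4, 5), 1))² = (-4*(-4 - 4) + (4 + 4))² = (-4*(-8) + 8)² = (32 + 8)² = 40² = 1600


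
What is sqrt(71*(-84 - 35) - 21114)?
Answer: I*sqrt(29563) ≈ 171.94*I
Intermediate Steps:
sqrt(71*(-84 - 35) - 21114) = sqrt(71*(-119) - 21114) = sqrt(-8449 - 21114) = sqrt(-29563) = I*sqrt(29563)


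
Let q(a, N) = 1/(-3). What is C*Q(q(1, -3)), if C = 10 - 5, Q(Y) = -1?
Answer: -5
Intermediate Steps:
q(a, N) = -1/3 (q(a, N) = 1*(-1/3) = -1/3)
C = 5
C*Q(q(1, -3)) = 5*(-1) = -5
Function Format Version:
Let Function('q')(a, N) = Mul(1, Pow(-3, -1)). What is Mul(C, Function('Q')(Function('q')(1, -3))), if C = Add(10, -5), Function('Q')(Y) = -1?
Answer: -5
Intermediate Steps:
Function('q')(a, N) = Rational(-1, 3) (Function('q')(a, N) = Mul(1, Rational(-1, 3)) = Rational(-1, 3))
C = 5
Mul(C, Function('Q')(Function('q')(1, -3))) = Mul(5, -1) = -5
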